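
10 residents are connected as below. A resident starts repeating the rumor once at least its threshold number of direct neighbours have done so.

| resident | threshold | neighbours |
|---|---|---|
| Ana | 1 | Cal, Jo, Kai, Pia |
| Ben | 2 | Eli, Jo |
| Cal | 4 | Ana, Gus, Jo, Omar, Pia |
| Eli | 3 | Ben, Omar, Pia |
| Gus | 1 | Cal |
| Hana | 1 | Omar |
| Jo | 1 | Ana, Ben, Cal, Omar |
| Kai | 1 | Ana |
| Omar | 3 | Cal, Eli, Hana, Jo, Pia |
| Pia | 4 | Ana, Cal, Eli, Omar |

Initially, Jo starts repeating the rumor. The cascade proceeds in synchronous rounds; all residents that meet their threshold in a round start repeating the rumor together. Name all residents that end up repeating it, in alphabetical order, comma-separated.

Round 1 — Jo starts repeating the rumor (initial).
Round 2 — checking thresholds:
  Ana: 1 of 4 neighbours ≥ 1, starts repeating the rumor.
  Ben: 1 of 2 neighbours < 2, holds.
  Cal: 1 of 5 neighbours < 4, holds.
  Omar: 1 of 5 neighbours < 3, holds.
Round 3 — checking thresholds:
  Ben: 1 of 2 neighbours < 2, holds.
  Cal: 2 of 5 neighbours < 4, holds.
  Kai: 1 of 1 neighbours ≥ 1, starts repeating the rumor.
  Omar: 1 of 5 neighbours < 3, holds.
  Pia: 1 of 4 neighbours < 4, holds.
Round 4 — no new spreads; cascade stops.

Ana, Jo, Kai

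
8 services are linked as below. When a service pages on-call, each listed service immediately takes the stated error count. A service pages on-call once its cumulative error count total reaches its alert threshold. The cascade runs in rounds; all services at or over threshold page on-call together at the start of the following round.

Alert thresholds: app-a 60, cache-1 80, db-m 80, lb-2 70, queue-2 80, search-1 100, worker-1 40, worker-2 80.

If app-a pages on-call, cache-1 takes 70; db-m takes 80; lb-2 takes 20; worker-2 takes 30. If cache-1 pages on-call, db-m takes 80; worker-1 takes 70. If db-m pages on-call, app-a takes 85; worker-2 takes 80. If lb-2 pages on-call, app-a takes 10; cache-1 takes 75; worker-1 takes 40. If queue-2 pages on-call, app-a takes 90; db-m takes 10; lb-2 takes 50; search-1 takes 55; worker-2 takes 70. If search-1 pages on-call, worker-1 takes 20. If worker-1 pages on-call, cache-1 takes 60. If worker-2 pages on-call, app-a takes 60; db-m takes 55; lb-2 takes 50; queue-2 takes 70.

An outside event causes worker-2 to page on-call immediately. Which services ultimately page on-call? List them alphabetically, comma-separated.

app-a, cache-1, db-m, lb-2, worker-1, worker-2

Round 1 — worker-2 pages on-call (initial).
  app-a: +60 → 60 ≥ 60
  db-m: +55 → 55 < 80
  lb-2: +50 → 50 < 70
  queue-2: +70 → 70 < 80
Round 2 — app-a pages on-call.
  cache-1: +70 → 70 < 80
  db-m: +80 → 135 ≥ 80
  lb-2: +20 → 70 ≥ 70
Round 3 — db-m, lb-2 page on-call.
  cache-1: +75 → 145 ≥ 80
  worker-1: +40 → 40 ≥ 40
Round 4 — cache-1, worker-1 page on-call.
No further pages.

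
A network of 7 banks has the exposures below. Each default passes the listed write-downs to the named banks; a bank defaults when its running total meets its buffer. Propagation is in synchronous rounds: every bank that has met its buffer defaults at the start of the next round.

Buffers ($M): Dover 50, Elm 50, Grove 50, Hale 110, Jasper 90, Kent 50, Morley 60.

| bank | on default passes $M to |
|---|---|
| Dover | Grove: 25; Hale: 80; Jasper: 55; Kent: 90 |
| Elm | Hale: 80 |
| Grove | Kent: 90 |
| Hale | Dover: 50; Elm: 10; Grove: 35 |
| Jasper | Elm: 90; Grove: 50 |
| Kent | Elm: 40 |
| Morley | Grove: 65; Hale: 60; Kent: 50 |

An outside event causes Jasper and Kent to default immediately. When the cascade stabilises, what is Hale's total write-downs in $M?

80

Round 1 — Jasper, Kent default (initial).
  Elm: +90+40 → 130 ≥ 50
  Grove: +50 → 50 ≥ 50
Round 2 — Elm, Grove default.
  Hale: +80 → 80 < 110
No further defaults.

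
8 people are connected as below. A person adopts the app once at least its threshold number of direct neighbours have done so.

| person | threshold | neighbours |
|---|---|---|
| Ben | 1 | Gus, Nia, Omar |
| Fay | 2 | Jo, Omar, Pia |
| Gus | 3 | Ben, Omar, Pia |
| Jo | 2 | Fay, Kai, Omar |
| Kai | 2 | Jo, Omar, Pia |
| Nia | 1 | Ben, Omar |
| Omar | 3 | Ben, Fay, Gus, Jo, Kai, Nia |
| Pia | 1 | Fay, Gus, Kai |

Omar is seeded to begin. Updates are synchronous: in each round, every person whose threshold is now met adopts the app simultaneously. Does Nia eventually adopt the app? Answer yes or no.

yes

Round 1 — Omar adopts the app (initial).
Round 2 — checking thresholds:
  Ben: 1 of 3 neighbours ≥ 1, adopts the app.
  Fay: 1 of 3 neighbours < 2, below threshold.
  Gus: 1 of 3 neighbours < 3, below threshold.
  Jo: 1 of 3 neighbours < 2, below threshold.
  Kai: 1 of 3 neighbours < 2, below threshold.
  Nia: 1 of 2 neighbours ≥ 1, adopts the app.
Round 3 — no new adoptions; cascade stops.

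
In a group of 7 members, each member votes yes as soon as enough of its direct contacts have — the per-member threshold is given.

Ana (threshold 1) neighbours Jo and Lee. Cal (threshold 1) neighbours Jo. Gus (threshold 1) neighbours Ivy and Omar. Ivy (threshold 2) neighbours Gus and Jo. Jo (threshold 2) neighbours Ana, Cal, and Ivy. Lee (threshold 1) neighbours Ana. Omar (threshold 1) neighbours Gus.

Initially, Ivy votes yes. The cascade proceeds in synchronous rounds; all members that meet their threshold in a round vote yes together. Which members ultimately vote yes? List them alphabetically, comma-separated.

Gus, Ivy, Omar

Round 1 — Ivy votes yes (initial).
Round 2 — checking thresholds:
  Gus: 1 of 2 neighbours ≥ 1, votes yes.
  Jo: 1 of 3 neighbours < 2, below threshold.
Round 3 — checking thresholds:
  Jo: 1 of 3 neighbours < 2, below threshold.
  Omar: 1 of 1 neighbours ≥ 1, votes yes.
Round 4 — no new yes votes; cascade stops.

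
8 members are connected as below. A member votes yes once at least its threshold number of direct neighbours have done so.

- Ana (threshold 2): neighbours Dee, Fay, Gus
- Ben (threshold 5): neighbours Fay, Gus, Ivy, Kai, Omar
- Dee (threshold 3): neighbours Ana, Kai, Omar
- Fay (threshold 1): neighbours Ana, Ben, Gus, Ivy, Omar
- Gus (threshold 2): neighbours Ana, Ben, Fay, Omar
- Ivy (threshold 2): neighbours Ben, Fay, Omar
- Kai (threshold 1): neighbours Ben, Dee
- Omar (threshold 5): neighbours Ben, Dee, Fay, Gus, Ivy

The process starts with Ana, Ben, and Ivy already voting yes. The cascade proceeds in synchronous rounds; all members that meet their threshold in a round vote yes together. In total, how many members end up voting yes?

Round 1 — Ana, Ben, Ivy vote yes (initial).
Round 2 — checking thresholds:
  Dee: 1 of 3 neighbours < 3, below threshold.
  Fay: 3 of 5 neighbours ≥ 1, votes yes.
  Gus: 2 of 4 neighbours ≥ 2, votes yes.
  Kai: 1 of 2 neighbours ≥ 1, votes yes.
  Omar: 2 of 5 neighbours < 5, below threshold.
Round 3 — no new yes votes; cascade stops.

6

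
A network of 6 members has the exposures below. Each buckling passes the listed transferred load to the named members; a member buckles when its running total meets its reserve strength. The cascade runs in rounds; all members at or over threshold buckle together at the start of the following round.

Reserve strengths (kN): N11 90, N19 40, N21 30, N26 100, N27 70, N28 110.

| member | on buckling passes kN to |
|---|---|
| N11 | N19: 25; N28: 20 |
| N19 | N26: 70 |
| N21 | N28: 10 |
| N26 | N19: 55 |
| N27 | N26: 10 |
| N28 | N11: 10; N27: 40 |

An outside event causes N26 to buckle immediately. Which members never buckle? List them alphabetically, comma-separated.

Round 1 — N26 buckles (initial).
  N19: +55 → 55 ≥ 40
Round 2 — N19 buckles.
No further bucklings.

N11, N21, N27, N28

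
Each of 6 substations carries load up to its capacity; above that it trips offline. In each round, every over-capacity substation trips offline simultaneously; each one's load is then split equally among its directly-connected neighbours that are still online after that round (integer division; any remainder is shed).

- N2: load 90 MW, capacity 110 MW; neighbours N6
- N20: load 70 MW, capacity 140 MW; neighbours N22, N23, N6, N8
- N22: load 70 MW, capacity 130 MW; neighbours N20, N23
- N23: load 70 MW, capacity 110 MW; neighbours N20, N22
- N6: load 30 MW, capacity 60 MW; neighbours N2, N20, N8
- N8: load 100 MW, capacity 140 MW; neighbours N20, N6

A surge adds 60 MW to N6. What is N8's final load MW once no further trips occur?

130

Round 1 — N6 at 90 > 60. N6 trips offline.
  N6 sheds 90 MW to N2, N20, N8: 30 each.
    N2: 90+30 = 120 > 110
    N20: 70+30 = 100 ≤ 140
    N8: 100+30 = 130 ≤ 140
Round 2 — N2 trips offline.
  N2 sheds 120 MW: no online neighbours, lost.
No further trips.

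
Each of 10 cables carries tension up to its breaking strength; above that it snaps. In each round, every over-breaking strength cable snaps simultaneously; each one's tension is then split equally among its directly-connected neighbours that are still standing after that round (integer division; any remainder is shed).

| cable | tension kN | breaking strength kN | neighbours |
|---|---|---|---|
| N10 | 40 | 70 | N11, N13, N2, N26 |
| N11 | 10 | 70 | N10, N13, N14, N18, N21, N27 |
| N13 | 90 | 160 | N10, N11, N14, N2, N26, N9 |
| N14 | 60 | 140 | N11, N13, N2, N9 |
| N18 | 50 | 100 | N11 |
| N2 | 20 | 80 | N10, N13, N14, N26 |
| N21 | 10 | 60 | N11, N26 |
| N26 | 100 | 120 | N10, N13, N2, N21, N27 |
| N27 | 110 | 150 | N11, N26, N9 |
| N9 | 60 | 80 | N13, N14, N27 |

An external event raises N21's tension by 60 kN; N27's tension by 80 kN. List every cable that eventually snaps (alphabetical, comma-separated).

Round 1 — N21 at 70 > 60; N27 at 190 > 150. N21, N27 snap.
  N21 sheds 70 kN to N11, N26: 35 each.
    N11: 10+35 = 45 ≤ 70
    N26: 100+35 = 135 > 120
  N27 sheds 190 kN to N11, N26, N9: 63 each (1 lost).
    N11: 45+63 = 108 > 70
    N26: 135+63 = 198 > 120
    N9: 60+63 = 123 > 80
Round 2 — N11, N26, N9 snap.
  N11 sheds 108 kN to N10, N13, N14, N18: 27 each.
    N10: 40+27 = 67 ≤ 70
    N13: 90+27 = 117 ≤ 160
    N14: 60+27 = 87 ≤ 140
    N18: 50+27 = 77 ≤ 100
  N26 sheds 198 kN to N10, N13, N2: 66 each.
    N10: 67+66 = 133 > 70
    N13: 117+66 = 183 > 160
    N2: 20+66 = 86 > 80
  N9 sheds 123 kN to N13, N14: 61 each (1 lost).
    N13: 183+61 = 244 > 160
    N14: 87+61 = 148 > 140
Round 3 — N10, N13, N14, N2 snap.
  N10 sheds 133 kN: no online neighbours, lost.
  N13 sheds 244 kN: no online neighbours, lost.
  N14 sheds 148 kN: no online neighbours, lost.
  N2 sheds 86 kN: no online neighbours, lost.
No further breaks.

N10, N11, N13, N14, N2, N21, N26, N27, N9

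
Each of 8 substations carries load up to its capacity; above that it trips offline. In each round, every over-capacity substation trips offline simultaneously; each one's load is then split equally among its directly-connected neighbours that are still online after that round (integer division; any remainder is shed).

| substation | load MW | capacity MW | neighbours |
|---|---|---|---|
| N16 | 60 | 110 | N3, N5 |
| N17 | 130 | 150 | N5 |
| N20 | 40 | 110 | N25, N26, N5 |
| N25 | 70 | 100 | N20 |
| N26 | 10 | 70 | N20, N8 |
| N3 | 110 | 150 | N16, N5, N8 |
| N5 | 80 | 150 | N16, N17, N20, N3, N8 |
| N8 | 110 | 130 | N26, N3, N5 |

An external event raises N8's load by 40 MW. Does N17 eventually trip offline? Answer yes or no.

Round 1 — N8 at 150 > 130. N8 trips offline.
  N8 sheds 150 MW to N26, N3, N5: 50 each.
    N26: 10+50 = 60 ≤ 70
    N3: 110+50 = 160 > 150
    N5: 80+50 = 130 ≤ 150
Round 2 — N3 trips offline.
  N3 sheds 160 MW to N16, N5: 80 each.
    N16: 60+80 = 140 > 110
    N5: 130+80 = 210 > 150
Round 3 — N16, N5 trip offline.
  N16 sheds 140 MW: no online neighbours, lost.
  N5 sheds 210 MW to N17, N20: 105 each.
    N17: 130+105 = 235 > 150
    N20: 40+105 = 145 > 110
Round 4 — N17, N20 trip offline.
  N17 sheds 235 MW: no online neighbours, lost.
  N20 sheds 145 MW to N25, N26: 72 each (1 lost).
    N25: 70+72 = 142 > 100
    N26: 60+72 = 132 > 70
Round 5 — N25, N26 trip offline.
  N25 sheds 142 MW: no online neighbours, lost.
  N26 sheds 132 MW: no online neighbours, lost.
No further trips.

yes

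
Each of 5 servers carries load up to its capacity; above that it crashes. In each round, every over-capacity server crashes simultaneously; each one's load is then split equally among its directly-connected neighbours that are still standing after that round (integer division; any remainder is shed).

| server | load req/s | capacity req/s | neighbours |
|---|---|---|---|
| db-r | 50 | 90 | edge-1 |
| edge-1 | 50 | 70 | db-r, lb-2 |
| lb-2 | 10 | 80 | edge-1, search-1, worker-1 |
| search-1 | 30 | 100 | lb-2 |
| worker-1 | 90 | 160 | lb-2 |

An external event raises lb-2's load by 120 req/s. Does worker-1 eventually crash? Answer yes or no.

Round 1 — lb-2 at 130 > 80. lb-2 crashes.
  lb-2 sheds 130 req/s to edge-1, search-1, worker-1: 43 each (1 lost).
    edge-1: 50+43 = 93 > 70
    search-1: 30+43 = 73 ≤ 100
    worker-1: 90+43 = 133 ≤ 160
Round 2 — edge-1 crashes.
  edge-1 sheds 93 req/s to db-r: 93 each.
    db-r: 50+93 = 143 > 90
Round 3 — db-r crashes.
  db-r sheds 143 req/s: no online neighbours, lost.
No further crashes.

no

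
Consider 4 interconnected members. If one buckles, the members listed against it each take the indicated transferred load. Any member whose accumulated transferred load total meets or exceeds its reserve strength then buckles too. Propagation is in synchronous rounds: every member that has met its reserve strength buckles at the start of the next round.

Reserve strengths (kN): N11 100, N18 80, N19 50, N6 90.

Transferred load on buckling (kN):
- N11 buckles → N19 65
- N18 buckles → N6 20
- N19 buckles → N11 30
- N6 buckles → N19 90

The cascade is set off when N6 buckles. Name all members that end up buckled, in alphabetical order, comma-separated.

Round 1 — N6 buckles (initial).
  N19: +90 → 90 ≥ 50
Round 2 — N19 buckles.
  N11: +30 → 30 < 100
No further bucklings.

N19, N6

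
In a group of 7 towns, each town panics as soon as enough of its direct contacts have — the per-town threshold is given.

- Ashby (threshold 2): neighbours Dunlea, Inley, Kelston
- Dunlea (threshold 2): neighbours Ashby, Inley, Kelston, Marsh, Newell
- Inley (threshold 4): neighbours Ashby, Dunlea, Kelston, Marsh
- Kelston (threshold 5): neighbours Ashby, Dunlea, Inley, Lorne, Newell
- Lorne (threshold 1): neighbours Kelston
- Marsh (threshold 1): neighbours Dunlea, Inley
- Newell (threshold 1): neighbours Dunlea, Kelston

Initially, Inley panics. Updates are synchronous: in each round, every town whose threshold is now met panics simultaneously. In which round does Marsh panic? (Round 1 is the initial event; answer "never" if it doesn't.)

2

Round 1 — Inley panics (initial).
Round 2 — checking thresholds:
  Ashby: 1 of 3 neighbours < 2, holds.
  Dunlea: 1 of 5 neighbours < 2, holds.
  Kelston: 1 of 5 neighbours < 5, holds.
  Marsh: 1 of 2 neighbours ≥ 1, panics.
Round 3 — checking thresholds:
  Ashby: 1 of 3 neighbours < 2, holds.
  Dunlea: 2 of 5 neighbours ≥ 2, panics.
  Kelston: 1 of 5 neighbours < 5, holds.
Round 4 — checking thresholds:
  Ashby: 2 of 3 neighbours ≥ 2, panics.
  Kelston: 2 of 5 neighbours < 5, holds.
  Newell: 1 of 2 neighbours ≥ 1, panics.
Round 5 — no new panics; cascade stops.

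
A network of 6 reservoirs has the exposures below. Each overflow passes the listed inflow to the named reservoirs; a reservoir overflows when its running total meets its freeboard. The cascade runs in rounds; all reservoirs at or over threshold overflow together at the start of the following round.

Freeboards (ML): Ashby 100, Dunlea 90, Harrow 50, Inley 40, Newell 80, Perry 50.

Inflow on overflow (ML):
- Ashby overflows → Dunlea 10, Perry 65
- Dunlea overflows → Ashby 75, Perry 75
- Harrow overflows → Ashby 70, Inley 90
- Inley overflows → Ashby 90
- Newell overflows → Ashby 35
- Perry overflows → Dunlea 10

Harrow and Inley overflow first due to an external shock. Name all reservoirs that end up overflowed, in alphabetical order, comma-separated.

Ashby, Harrow, Inley, Perry

Round 1 — Harrow, Inley overflow (initial).
  Ashby: +70+90 → 160 ≥ 100
Round 2 — Ashby overflows.
  Dunlea: +10 → 10 < 90
  Perry: +65 → 65 ≥ 50
Round 3 — Perry overflows.
  Dunlea: +10 → 20 < 90
No further overflows.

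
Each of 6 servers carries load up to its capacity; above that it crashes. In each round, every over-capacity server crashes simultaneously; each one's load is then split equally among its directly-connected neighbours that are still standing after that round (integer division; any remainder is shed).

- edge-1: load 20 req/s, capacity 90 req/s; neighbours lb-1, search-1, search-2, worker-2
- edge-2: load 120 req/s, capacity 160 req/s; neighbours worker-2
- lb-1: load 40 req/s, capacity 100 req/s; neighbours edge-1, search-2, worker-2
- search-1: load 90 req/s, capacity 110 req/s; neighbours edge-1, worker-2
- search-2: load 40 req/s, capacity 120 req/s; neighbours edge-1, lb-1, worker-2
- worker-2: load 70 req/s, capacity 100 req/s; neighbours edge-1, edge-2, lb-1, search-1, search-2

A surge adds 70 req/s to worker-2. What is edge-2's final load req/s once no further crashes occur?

Round 1 — worker-2 at 140 > 100. worker-2 crashes.
  worker-2 sheds 140 req/s to edge-1, edge-2, lb-1, search-1, search-2: 28 each.
    edge-1: 20+28 = 48 ≤ 90
    edge-2: 120+28 = 148 ≤ 160
    lb-1: 40+28 = 68 ≤ 100
    search-1: 90+28 = 118 > 110
    search-2: 40+28 = 68 ≤ 120
Round 2 — search-1 crashes.
  search-1 sheds 118 req/s to edge-1: 118 each.
    edge-1: 48+118 = 166 > 90
Round 3 — edge-1 crashes.
  edge-1 sheds 166 req/s to lb-1, search-2: 83 each.
    lb-1: 68+83 = 151 > 100
    search-2: 68+83 = 151 > 120
Round 4 — lb-1, search-2 crash.
  lb-1 sheds 151 req/s: no online neighbours, lost.
  search-2 sheds 151 req/s: no online neighbours, lost.
No further crashes.

148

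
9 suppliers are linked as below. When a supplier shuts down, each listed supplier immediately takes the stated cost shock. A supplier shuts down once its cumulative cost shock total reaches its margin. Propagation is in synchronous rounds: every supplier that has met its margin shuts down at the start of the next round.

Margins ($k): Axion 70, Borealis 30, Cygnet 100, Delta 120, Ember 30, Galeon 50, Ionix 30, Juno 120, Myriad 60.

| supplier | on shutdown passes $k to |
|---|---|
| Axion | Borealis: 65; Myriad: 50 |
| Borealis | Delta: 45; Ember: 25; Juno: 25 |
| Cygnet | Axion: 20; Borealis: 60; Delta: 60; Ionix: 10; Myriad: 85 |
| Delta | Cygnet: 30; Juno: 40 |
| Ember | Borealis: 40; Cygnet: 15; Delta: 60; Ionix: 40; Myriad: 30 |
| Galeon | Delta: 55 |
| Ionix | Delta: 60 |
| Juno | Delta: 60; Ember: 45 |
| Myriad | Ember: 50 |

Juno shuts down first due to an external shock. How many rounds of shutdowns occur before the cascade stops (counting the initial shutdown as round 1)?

3

Round 1 — Juno shuts down (initial).
  Delta: +60 → 60 < 120
  Ember: +45 → 45 ≥ 30
Round 2 — Ember shuts down.
  Borealis: +40 → 40 ≥ 30
  Cygnet: +15 → 15 < 100
  Delta: +60 → 120 ≥ 120
  Ionix: +40 → 40 ≥ 30
  Myriad: +30 → 30 < 60
Round 3 — Borealis, Delta, Ionix shut down.
  Cygnet: +30 → 45 < 100
No further shutdowns.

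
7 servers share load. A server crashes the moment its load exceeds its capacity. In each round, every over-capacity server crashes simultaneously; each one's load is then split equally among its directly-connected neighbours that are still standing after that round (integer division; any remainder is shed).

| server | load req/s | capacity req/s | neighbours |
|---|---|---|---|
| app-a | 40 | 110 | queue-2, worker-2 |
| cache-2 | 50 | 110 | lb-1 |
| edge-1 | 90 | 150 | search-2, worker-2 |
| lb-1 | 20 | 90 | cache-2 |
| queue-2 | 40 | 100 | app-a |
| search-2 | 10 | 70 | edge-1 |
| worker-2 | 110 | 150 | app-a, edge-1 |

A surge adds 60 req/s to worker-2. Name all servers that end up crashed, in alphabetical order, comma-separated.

Round 1 — worker-2 at 170 > 150. worker-2 crashes.
  worker-2 sheds 170 req/s to app-a, edge-1: 85 each.
    app-a: 40+85 = 125 > 110
    edge-1: 90+85 = 175 > 150
Round 2 — app-a, edge-1 crash.
  app-a sheds 125 req/s to queue-2: 125 each.
    queue-2: 40+125 = 165 > 100
  edge-1 sheds 175 req/s to search-2: 175 each.
    search-2: 10+175 = 185 > 70
Round 3 — queue-2, search-2 crash.
  queue-2 sheds 165 req/s: no online neighbours, lost.
  search-2 sheds 185 req/s: no online neighbours, lost.
No further crashes.

app-a, edge-1, queue-2, search-2, worker-2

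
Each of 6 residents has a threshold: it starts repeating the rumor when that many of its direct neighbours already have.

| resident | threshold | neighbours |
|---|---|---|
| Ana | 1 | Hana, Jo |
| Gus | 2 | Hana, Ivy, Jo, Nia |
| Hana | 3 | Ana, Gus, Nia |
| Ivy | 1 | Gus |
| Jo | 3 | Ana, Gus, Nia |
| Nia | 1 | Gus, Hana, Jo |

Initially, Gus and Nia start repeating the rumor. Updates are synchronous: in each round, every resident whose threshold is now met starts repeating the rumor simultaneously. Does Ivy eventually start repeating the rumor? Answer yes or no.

yes

Round 1 — Gus, Nia start repeating the rumor (initial).
Round 2 — checking thresholds:
  Hana: 2 of 3 neighbours < 3, holds.
  Ivy: 1 of 1 neighbours ≥ 1, starts repeating the rumor.
  Jo: 2 of 3 neighbours < 3, holds.
Round 3 — no new spreads; cascade stops.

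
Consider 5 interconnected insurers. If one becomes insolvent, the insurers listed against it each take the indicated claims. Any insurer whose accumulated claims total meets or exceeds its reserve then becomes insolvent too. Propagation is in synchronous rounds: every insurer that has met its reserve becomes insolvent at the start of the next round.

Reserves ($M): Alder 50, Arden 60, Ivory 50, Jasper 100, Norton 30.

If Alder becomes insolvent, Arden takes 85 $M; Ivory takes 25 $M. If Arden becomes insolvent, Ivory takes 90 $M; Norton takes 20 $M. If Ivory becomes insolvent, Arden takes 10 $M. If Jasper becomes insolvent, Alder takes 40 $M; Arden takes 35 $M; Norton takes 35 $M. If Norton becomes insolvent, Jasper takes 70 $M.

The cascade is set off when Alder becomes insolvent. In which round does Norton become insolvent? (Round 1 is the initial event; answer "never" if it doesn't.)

never

Round 1 — Alder becomes insolvent (initial).
  Arden: +85 → 85 ≥ 60
  Ivory: +25 → 25 < 50
Round 2 — Arden becomes insolvent.
  Ivory: +90 → 115 ≥ 50
  Norton: +20 → 20 < 30
Round 3 — Ivory becomes insolvent.
No further insolvencies.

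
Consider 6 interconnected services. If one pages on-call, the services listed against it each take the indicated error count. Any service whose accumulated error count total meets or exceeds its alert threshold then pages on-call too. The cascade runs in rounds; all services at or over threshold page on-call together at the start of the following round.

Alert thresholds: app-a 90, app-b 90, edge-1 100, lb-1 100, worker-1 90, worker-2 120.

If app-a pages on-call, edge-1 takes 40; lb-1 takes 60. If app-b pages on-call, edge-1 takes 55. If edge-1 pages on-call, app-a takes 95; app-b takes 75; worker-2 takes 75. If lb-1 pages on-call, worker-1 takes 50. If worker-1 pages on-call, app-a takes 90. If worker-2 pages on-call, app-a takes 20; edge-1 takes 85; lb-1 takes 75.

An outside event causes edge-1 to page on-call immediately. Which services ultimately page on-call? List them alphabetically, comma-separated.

Round 1 — edge-1 pages on-call (initial).
  app-a: +95 → 95 ≥ 90
  app-b: +75 → 75 < 90
  worker-2: +75 → 75 < 120
Round 2 — app-a pages on-call.
  lb-1: +60 → 60 < 100
No further pages.

app-a, edge-1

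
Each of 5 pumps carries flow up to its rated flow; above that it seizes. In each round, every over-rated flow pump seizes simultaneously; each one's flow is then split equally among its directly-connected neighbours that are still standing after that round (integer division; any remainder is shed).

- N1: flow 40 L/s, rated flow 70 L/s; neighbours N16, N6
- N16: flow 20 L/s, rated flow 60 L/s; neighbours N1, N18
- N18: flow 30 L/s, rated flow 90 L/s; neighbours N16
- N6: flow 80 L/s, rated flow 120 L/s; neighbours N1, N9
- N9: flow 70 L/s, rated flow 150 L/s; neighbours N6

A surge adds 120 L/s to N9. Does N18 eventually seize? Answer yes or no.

yes

Round 1 — N9 at 190 > 150. N9 seizes.
  N9 sheds 190 L/s to N6: 190 each.
    N6: 80+190 = 270 > 120
Round 2 — N6 seizes.
  N6 sheds 270 L/s to N1: 270 each.
    N1: 40+270 = 310 > 70
Round 3 — N1 seizes.
  N1 sheds 310 L/s to N16: 310 each.
    N16: 20+310 = 330 > 60
Round 4 — N16 seizes.
  N16 sheds 330 L/s to N18: 330 each.
    N18: 30+330 = 360 > 90
Round 5 — N18 seizes.
  N18 sheds 360 L/s: no online neighbours, lost.
No further seizures.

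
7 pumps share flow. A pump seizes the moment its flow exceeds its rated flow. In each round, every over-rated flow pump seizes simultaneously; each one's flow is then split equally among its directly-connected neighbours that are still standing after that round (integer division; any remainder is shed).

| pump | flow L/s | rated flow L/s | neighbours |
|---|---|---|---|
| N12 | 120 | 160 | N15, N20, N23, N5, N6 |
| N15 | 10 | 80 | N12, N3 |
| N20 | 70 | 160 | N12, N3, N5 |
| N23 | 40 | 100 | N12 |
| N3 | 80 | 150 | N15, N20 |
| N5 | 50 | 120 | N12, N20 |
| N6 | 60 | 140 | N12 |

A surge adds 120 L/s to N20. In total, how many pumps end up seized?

Round 1 — N20 at 190 > 160. N20 seizes.
  N20 sheds 190 L/s to N12, N3, N5: 63 each (1 lost).
    N12: 120+63 = 183 > 160
    N3: 80+63 = 143 ≤ 150
    N5: 50+63 = 113 ≤ 120
Round 2 — N12 seizes.
  N12 sheds 183 L/s to N15, N23, N5, N6: 45 each (3 lost).
    N15: 10+45 = 55 ≤ 80
    N23: 40+45 = 85 ≤ 100
    N5: 113+45 = 158 > 120
    N6: 60+45 = 105 ≤ 140
Round 3 — N5 seizes.
  N5 sheds 158 L/s: no online neighbours, lost.
No further seizures.

3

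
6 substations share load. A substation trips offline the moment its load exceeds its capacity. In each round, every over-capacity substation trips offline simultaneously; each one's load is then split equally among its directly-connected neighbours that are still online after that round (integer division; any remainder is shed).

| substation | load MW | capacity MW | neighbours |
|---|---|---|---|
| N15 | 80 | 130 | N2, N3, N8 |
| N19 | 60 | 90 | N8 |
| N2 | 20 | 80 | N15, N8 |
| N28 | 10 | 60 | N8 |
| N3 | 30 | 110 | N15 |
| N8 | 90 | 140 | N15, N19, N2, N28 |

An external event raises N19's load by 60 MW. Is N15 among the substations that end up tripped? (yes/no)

yes

Round 1 — N19 at 120 > 90. N19 trips offline.
  N19 sheds 120 MW to N8: 120 each.
    N8: 90+120 = 210 > 140
Round 2 — N8 trips offline.
  N8 sheds 210 MW to N15, N2, N28: 70 each.
    N15: 80+70 = 150 > 130
    N2: 20+70 = 90 > 80
    N28: 10+70 = 80 > 60
Round 3 — N15, N2, N28 trip offline.
  N15 sheds 150 MW to N3: 150 each.
    N3: 30+150 = 180 > 110
  N2 sheds 90 MW: no online neighbours, lost.
  N28 sheds 80 MW: no online neighbours, lost.
Round 4 — N3 trips offline.
  N3 sheds 180 MW: no online neighbours, lost.
No further trips.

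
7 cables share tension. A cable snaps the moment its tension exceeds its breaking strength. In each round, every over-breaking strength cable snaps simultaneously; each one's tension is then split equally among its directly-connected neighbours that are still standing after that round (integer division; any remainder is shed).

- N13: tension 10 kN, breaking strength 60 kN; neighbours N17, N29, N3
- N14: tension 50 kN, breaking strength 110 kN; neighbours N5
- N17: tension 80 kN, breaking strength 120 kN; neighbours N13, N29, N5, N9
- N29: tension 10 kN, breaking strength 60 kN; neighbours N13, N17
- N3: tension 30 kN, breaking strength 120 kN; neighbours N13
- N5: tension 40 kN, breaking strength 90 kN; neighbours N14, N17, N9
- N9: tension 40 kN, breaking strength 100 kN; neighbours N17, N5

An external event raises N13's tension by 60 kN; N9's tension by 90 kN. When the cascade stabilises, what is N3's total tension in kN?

Round 1 — N13 at 70 > 60; N9 at 130 > 100. N13, N9 snap.
  N13 sheds 70 kN to N17, N29, N3: 23 each (1 lost).
    N17: 80+23 = 103 ≤ 120
    N29: 10+23 = 33 ≤ 60
    N3: 30+23 = 53 ≤ 120
  N9 sheds 130 kN to N17, N5: 65 each.
    N17: 103+65 = 168 > 120
    N5: 40+65 = 105 > 90
Round 2 — N17, N5 snap.
  N17 sheds 168 kN to N29: 168 each.
    N29: 33+168 = 201 > 60
  N5 sheds 105 kN to N14: 105 each.
    N14: 50+105 = 155 > 110
Round 3 — N14, N29 snap.
  N14 sheds 155 kN: no online neighbours, lost.
  N29 sheds 201 kN: no online neighbours, lost.
No further breaks.

53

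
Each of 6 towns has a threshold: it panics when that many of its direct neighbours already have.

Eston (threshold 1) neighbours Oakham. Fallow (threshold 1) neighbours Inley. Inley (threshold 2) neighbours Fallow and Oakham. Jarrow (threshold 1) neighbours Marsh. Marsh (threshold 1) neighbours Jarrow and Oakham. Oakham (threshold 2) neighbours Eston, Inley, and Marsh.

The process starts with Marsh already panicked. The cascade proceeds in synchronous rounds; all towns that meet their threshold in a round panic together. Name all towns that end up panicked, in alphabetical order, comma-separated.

Round 1 — Marsh panics (initial).
Round 2 — checking thresholds:
  Jarrow: 1 of 1 neighbours ≥ 1, panics.
  Oakham: 1 of 3 neighbours < 2, holds.
Round 3 — no new panics; cascade stops.

Jarrow, Marsh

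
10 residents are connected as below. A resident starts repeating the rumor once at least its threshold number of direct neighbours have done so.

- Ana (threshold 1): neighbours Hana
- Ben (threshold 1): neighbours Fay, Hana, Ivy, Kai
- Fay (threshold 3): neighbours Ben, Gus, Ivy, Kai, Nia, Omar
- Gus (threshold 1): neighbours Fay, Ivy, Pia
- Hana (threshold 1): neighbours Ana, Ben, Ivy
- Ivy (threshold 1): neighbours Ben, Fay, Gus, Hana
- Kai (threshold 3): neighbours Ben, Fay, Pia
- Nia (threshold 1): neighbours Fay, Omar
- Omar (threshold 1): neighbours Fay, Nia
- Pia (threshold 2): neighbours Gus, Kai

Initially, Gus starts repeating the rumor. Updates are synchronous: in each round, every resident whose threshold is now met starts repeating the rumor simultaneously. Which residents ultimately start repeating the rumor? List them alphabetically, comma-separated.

Round 1 — Gus starts repeating the rumor (initial).
Round 2 — checking thresholds:
  Fay: 1 of 6 neighbours < 3, holds.
  Ivy: 1 of 4 neighbours ≥ 1, starts repeating the rumor.
  Pia: 1 of 2 neighbours < 2, holds.
Round 3 — checking thresholds:
  Ben: 1 of 4 neighbours ≥ 1, starts repeating the rumor.
  Fay: 2 of 6 neighbours < 3, holds.
  Hana: 1 of 3 neighbours ≥ 1, starts repeating the rumor.
  Pia: 1 of 2 neighbours < 2, holds.
Round 4 — checking thresholds:
  Ana: 1 of 1 neighbours ≥ 1, starts repeating the rumor.
  Fay: 3 of 6 neighbours ≥ 3, starts repeating the rumor.
  Kai: 1 of 3 neighbours < 3, holds.
  Pia: 1 of 2 neighbours < 2, holds.
Round 5 — checking thresholds:
  Kai: 2 of 3 neighbours < 3, holds.
  Nia: 1 of 2 neighbours ≥ 1, starts repeating the rumor.
  Omar: 1 of 2 neighbours ≥ 1, starts repeating the rumor.
  Pia: 1 of 2 neighbours < 2, holds.
Round 6 — no new spreads; cascade stops.

Ana, Ben, Fay, Gus, Hana, Ivy, Nia, Omar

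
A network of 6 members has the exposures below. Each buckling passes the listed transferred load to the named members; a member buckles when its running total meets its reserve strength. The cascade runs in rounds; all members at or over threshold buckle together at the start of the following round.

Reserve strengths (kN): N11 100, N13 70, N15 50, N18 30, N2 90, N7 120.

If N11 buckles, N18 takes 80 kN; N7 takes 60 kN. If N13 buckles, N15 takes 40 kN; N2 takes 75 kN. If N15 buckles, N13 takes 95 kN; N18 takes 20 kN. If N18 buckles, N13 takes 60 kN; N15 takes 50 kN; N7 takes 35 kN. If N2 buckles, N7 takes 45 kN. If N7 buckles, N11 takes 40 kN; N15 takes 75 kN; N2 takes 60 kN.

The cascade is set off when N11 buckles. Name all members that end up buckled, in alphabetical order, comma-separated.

Round 1 — N11 buckles (initial).
  N18: +80 → 80 ≥ 30
  N7: +60 → 60 < 120
Round 2 — N18 buckles.
  N13: +60 → 60 < 70
  N15: +50 → 50 ≥ 50
  N7: +35 → 95 < 120
Round 3 — N15 buckles.
  N13: +95 → 155 ≥ 70
Round 4 — N13 buckles.
  N2: +75 → 75 < 90
No further bucklings.

N11, N13, N15, N18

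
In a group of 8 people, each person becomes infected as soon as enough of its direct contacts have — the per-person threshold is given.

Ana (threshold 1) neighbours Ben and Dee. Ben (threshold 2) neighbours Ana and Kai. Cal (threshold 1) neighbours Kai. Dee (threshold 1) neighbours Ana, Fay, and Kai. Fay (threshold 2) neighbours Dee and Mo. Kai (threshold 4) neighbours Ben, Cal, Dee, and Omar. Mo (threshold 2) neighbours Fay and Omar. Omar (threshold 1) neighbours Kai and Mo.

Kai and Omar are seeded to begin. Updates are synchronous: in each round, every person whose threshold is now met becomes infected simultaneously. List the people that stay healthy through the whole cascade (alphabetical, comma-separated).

Round 1 — Kai, Omar become infected (initial).
Round 2 — checking thresholds:
  Ben: 1 of 2 neighbours < 2, holds.
  Cal: 1 of 1 neighbours ≥ 1, becomes infected.
  Dee: 1 of 3 neighbours ≥ 1, becomes infected.
  Mo: 1 of 2 neighbours < 2, holds.
Round 3 — checking thresholds:
  Ana: 1 of 2 neighbours ≥ 1, becomes infected.
  Ben: 1 of 2 neighbours < 2, holds.
  Fay: 1 of 2 neighbours < 2, holds.
  Mo: 1 of 2 neighbours < 2, holds.
Round 4 — checking thresholds:
  Ben: 2 of 2 neighbours ≥ 2, becomes infected.
  Fay: 1 of 2 neighbours < 2, holds.
  Mo: 1 of 2 neighbours < 2, holds.
Round 5 — no new infections; cascade stops.

Fay, Mo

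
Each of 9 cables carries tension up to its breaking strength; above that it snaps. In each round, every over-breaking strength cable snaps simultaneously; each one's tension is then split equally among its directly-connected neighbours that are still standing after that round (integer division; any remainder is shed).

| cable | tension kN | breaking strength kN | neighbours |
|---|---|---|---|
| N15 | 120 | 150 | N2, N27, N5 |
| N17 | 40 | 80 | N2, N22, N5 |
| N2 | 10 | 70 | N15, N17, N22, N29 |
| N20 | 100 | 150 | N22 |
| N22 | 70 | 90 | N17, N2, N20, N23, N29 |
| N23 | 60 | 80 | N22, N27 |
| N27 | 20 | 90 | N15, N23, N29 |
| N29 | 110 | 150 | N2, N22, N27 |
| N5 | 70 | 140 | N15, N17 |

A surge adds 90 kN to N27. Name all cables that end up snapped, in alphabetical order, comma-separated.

N15, N17, N2, N20, N22, N23, N27, N29, N5

Round 1 — N27 at 110 > 90. N27 snaps.
  N27 sheds 110 kN to N15, N23, N29: 36 each (2 lost).
    N15: 120+36 = 156 > 150
    N23: 60+36 = 96 > 80
    N29: 110+36 = 146 ≤ 150
Round 2 — N15, N23 snap.
  N15 sheds 156 kN to N2, N5: 78 each.
    N2: 10+78 = 88 > 70
    N5: 70+78 = 148 > 140
  N23 sheds 96 kN to N22: 96 each.
    N22: 70+96 = 166 > 90
Round 3 — N2, N22, N5 snap.
  N2 sheds 88 kN to N17, N29: 44 each.
    N17: 40+44 = 84 > 80
    N29: 146+44 = 190 > 150
  N22 sheds 166 kN to N17, N20, N29: 55 each (1 lost).
    N17: 84+55 = 139 > 80
    N20: 100+55 = 155 > 150
    N29: 190+55 = 245 > 150
  N5 sheds 148 kN to N17: 148 each.
    N17: 139+148 = 287 > 80
Round 4 — N17, N20, N29 snap.
  N17 sheds 287 kN: no online neighbours, lost.
  N20 sheds 155 kN: no online neighbours, lost.
  N29 sheds 245 kN: no online neighbours, lost.
No further breaks.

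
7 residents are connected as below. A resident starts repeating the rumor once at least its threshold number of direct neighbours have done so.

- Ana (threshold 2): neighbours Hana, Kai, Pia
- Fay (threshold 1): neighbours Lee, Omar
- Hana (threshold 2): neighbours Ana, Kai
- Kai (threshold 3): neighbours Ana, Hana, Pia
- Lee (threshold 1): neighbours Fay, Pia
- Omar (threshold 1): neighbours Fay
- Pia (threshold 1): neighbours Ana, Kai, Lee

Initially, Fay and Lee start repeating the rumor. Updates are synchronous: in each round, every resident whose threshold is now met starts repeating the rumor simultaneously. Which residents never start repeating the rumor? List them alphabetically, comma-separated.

Round 1 — Fay, Lee start repeating the rumor (initial).
Round 2 — checking thresholds:
  Omar: 1 of 1 neighbours ≥ 1, starts repeating the rumor.
  Pia: 1 of 3 neighbours ≥ 1, starts repeating the rumor.
Round 3 — no new spreads; cascade stops.

Ana, Hana, Kai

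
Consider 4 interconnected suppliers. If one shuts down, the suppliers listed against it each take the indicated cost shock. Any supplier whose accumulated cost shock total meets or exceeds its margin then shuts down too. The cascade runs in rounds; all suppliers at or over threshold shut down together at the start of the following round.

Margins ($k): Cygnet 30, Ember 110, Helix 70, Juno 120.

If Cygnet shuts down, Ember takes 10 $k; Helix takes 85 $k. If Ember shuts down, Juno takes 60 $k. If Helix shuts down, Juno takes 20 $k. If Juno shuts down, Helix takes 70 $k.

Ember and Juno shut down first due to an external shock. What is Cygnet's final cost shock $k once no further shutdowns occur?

Round 1 — Ember, Juno shut down (initial).
  Helix: +70 → 70 ≥ 70
Round 2 — Helix shuts down.
No further shutdowns.

0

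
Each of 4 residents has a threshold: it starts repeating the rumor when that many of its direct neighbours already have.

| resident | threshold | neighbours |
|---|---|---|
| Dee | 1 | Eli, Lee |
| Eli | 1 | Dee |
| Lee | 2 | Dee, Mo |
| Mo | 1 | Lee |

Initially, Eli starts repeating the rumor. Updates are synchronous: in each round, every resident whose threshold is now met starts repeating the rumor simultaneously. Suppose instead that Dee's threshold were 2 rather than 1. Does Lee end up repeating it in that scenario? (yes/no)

With Dee's threshold at 2:
Round 1 — Eli starts repeating the rumor (initial).
Round 2 — no new spreads; cascade stops.

no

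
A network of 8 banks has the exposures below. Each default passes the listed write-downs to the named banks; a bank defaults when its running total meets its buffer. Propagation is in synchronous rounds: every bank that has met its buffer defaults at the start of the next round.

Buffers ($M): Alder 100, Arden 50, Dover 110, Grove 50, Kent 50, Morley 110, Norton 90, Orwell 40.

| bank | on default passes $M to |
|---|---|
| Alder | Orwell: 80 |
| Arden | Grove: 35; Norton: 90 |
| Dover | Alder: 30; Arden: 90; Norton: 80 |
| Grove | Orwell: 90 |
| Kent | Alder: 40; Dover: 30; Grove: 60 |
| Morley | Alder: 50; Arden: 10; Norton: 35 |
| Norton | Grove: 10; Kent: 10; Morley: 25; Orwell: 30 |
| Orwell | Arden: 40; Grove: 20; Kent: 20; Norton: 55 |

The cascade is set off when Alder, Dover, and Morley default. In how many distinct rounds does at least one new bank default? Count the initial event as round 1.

Round 1 — Alder, Dover, Morley default (initial).
  Arden: +90+10 → 100 ≥ 50
  Norton: +80+35 → 115 ≥ 90
  Orwell: +80 → 80 ≥ 40
Round 2 — Arden, Norton, Orwell default.
  Grove: +35+10+20 → 65 ≥ 50
  Kent: +10+20 → 30 < 50
Round 3 — Grove defaults.
No further defaults.

3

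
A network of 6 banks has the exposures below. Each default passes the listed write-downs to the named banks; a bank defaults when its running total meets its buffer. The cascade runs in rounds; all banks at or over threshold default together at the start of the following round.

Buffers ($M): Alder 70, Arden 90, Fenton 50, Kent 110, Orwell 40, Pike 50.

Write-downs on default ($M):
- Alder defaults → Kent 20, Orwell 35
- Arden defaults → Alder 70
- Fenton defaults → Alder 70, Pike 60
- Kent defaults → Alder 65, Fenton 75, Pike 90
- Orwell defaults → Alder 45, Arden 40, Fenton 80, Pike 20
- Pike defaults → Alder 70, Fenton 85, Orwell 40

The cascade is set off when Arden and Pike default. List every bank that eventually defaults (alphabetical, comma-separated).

Round 1 — Arden, Pike default (initial).
  Alder: +70+70 → 140 ≥ 70
  Fenton: +85 → 85 ≥ 50
  Orwell: +40 → 40 ≥ 40
Round 2 — Alder, Fenton, Orwell default.
  Kent: +20 → 20 < 110
No further defaults.

Alder, Arden, Fenton, Orwell, Pike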